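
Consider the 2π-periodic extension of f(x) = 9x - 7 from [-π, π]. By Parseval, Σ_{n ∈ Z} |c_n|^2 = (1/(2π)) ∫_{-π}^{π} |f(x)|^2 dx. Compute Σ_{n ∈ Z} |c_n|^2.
Σ |c_n|^2 = 27π^2 + 49

Expand and integrate term by term over [-π, π]:
  ∫ (9x)^2 dx = 81·(2π^3/3); ∫ 2·9·(-7)·x dx = 0 (odd integrand); ∫ (-7)^2 dx = 49·2π.
So (1/(2π)) ∫_{-π}^{π} (9x - 7)^2 dx = 81π^2/3 + 49 = 27π^2 + 49.
Parseval ⇒ Σ |c_n|^2 = 27π^2 + 49.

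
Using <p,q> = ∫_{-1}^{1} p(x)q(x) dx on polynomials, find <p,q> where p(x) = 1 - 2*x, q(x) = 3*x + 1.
<p,q> = -2

Expand the product: p(x)·q(x) = -6*x^2 + x + 1.
∫_{-1}^{1} of each monomial x^k gives [2/(k+1) if k even, 0 if k odd]. Integrating term-by-term (or equivalently evaluating the antiderivative F(x) = -2*x^3 + x^2/2 + x at the endpoints):
  F(1) − F(−1) = -1/2 − (3/2) = -2.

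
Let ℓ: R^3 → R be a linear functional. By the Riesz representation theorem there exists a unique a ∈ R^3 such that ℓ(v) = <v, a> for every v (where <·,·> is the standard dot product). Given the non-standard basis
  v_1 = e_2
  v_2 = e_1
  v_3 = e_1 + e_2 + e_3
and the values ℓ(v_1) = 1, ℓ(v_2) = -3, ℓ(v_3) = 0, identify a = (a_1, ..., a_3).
a = (-3, 1, 2)

Write a = (a_1, ..., a_3) in the standard basis. For each basis vector v_i, ℓ(v_i) = <v_i, a> is a linear equation in the a_j's. Collect the n equations into a matrix system V a = ℓ, where row i of V is v_i (expressed in the standard basis). Since V is invertible (lower-triangular with 1s on the diagonal, up to permutation), solve by back-substitution:
  V =
[[0, 1, 0],
 [1, 0, 0],
 [1, 1, 1]]
  V a = (1, -3, 0)
Solving gives a = (-3, 1, 2).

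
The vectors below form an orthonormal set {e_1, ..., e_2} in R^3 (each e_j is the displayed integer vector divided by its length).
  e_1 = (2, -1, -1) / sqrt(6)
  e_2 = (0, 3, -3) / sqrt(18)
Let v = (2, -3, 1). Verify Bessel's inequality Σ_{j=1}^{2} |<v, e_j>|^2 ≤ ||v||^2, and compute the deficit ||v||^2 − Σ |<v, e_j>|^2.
Σ |<v, e_j>|^2 = 14; ||v||^2 = 14; deficit = 0

Write each e_j = u_j / sqrt(<u_j, u_j>) where u_j is the displayed integer vector. Then <v, e_j> = <v, u_j> / sqrt(<u_j, u_j>), so |<v, e_j>|^2 = <v, u_j>^2 / <u_j, u_j>.
Coefficients: <v, e_1> = 6/sqrt(6), <v, e_2> = -12/sqrt(18).
Square and sum: Σ |<v, e_j>|^2 = 14.
Compute ||v||^2 = v·v = 14.
Deficit = 14 − 14 = 0 ≥ 0, confirming Bessel's inequality. (The deficit equals ||v − Σ <v,e_j> e_j||^2, the squared distance from v to span{e_j}.)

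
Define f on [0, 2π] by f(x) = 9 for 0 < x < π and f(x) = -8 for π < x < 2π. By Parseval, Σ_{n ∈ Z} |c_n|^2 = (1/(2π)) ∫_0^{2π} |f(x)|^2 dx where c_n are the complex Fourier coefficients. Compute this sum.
Σ |c_n|^2 = 145/2

Parseval equates the L^2 energy of f (normalised by 1/(2π)) with the ℓ^2 sum of its Fourier coefficients: (1/(2π)) ∫_0^{2π} |f|^2 = Σ |c_n|^2.
Compute the left side: (1/(2π)) [∫_0^π 9^2 dx + ∫_π^{2π} (-8)^2 dx] = (1/(2π)) · (81π + 64π) = (81 + 64)/2 = 145/2.
So Σ_{n ∈ Z} |c_n|^2 = 145/2.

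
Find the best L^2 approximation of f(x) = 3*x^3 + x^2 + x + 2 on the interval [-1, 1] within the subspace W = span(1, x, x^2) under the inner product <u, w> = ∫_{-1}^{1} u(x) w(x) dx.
g(x) = x^2 + 14*x/5 + 2

The best approximation g ∈ W is the orthogonal projection of f onto W. Writing g = a_0 + a_1 x + a_2 x^2, the coefficients solve the normal equations G · a = b where
  G_{ij} = <φ_i, φ_j> and b_i = <f, φ_i>, with φ_0 = 1, φ_1 = x, φ_2 = x^2.
G =
  [2, 0, 2/3]
  [0, 2/3, 0]
  [2/3, 0, 2/5],
b = (14/3, 28/15, 26/15).
Solving gives a_0 = 2, a_1 = 14/5, a_2 = 1, so
  g(x) = x^2 + 14*x/5 + 2.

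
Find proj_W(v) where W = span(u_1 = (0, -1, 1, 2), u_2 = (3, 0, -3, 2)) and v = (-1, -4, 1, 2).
proj_W(v) = (-63/131, -200/131, 263/131, 358/131)

Set up U = [u_1 | ... | u_2] ∈ R^(4×2). The projector onto W = col(U) is P = U (U^T U)^(-1) U^T.
Compute U^T U =
  [6, 1]
  [1, 22],
and U^T v = (9, -2).
Solve U^T U · c = U^T v for the coefficients: c = (200/131, -21/131). The projection is proj_W(v) = U c.
Check: (v - proj_W(v)) · u_1 = 0  (should be 0).
Check: (v - proj_W(v)) · u_2 = 0  (should be 0).
Result: proj_W(v) = (-63/131, -200/131, 263/131, 358/131).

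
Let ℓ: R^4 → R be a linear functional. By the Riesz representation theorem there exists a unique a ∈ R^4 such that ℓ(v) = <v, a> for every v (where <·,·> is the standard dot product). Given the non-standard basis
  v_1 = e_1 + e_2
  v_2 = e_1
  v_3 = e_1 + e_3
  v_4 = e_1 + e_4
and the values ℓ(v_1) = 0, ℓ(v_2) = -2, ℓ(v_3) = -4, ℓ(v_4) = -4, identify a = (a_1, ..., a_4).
a = (-2, 2, -2, -2)

Write a = (a_1, ..., a_4) in the standard basis. For each basis vector v_i, ℓ(v_i) = <v_i, a> is a linear equation in the a_j's. Collect the n equations into a matrix system V a = ℓ, where row i of V is v_i (expressed in the standard basis). Since V is invertible (lower-triangular with 1s on the diagonal, up to permutation), solve by back-substitution:
  V =
[[1, 1, 0, 0],
 [1, 0, 0, 0],
 [1, 0, 1, 0],
 [1, 0, 0, 1]]
  V a = (0, -2, -4, -4)
Solving gives a = (-2, 2, -2, -2).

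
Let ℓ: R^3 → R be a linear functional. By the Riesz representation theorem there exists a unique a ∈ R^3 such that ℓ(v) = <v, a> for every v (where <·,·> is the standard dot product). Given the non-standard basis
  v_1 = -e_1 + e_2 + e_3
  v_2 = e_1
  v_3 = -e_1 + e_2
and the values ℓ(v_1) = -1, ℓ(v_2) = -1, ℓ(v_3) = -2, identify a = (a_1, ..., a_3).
a = (-1, -3, 1)

Write a = (a_1, ..., a_3) in the standard basis. For each basis vector v_i, ℓ(v_i) = <v_i, a> is a linear equation in the a_j's. Collect the n equations into a matrix system V a = ℓ, where row i of V is v_i (expressed in the standard basis). Since V is invertible (lower-triangular with 1s on the diagonal, up to permutation), solve by back-substitution:
  V =
[[-1, 1, 1],
 [1, 0, 0],
 [-1, 1, 0]]
  V a = (-1, -1, -2)
Solving gives a = (-1, -3, 1).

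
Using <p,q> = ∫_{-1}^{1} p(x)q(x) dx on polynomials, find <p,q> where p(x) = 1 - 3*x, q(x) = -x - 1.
<p,q> = 0

Expand the product: p(x)·q(x) = 3*x^2 + 2*x - 1.
∫_{-1}^{1} of each monomial x^k gives [2/(k+1) if k even, 0 if k odd]. Integrating term-by-term (or equivalently evaluating the antiderivative F(x) = x^3 + x^2 - x at the endpoints):
  F(1) − F(−1) = 1 − (1) = 0.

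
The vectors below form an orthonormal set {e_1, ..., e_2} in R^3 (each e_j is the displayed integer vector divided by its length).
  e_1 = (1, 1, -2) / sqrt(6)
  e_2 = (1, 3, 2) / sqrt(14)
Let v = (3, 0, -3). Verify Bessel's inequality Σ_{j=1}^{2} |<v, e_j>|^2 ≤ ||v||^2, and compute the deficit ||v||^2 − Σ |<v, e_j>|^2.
Σ |<v, e_j>|^2 = 99/7; ||v||^2 = 18; deficit = 27/7

Write each e_j = u_j / sqrt(<u_j, u_j>) where u_j is the displayed integer vector. Then <v, e_j> = <v, u_j> / sqrt(<u_j, u_j>), so |<v, e_j>|^2 = <v, u_j>^2 / <u_j, u_j>.
Coefficients: <v, e_1> = 9/sqrt(6), <v, e_2> = -3/sqrt(14).
Square and sum: Σ |<v, e_j>|^2 = 99/7.
Compute ||v||^2 = v·v = 18.
Deficit = 18 − 99/7 = 27/7 ≥ 0, confirming Bessel's inequality. (The deficit equals ||v − Σ <v,e_j> e_j||^2, the squared distance from v to span{e_j}.)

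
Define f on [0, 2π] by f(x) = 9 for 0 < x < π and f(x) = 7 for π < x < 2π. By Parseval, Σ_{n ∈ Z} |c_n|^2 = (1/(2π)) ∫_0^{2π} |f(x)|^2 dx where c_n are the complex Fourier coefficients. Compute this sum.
Σ |c_n|^2 = 65

Parseval equates the L^2 energy of f (normalised by 1/(2π)) with the ℓ^2 sum of its Fourier coefficients: (1/(2π)) ∫_0^{2π} |f|^2 = Σ |c_n|^2.
Compute the left side: (1/(2π)) [∫_0^π 9^2 dx + ∫_π^{2π} 7^2 dx] = (1/(2π)) · (81π + 49π) = (81 + 49)/2 = 65.
So Σ_{n ∈ Z} |c_n|^2 = 65.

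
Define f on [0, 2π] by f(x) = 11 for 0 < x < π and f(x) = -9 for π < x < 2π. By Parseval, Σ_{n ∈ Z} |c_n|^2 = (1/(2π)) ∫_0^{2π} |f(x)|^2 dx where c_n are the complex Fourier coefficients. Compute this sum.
Σ |c_n|^2 = 101

Parseval equates the L^2 energy of f (normalised by 1/(2π)) with the ℓ^2 sum of its Fourier coefficients: (1/(2π)) ∫_0^{2π} |f|^2 = Σ |c_n|^2.
Compute the left side: (1/(2π)) [∫_0^π 11^2 dx + ∫_π^{2π} (-9)^2 dx] = (1/(2π)) · (121π + 81π) = (121 + 81)/2 = 101.
So Σ_{n ∈ Z} |c_n|^2 = 101.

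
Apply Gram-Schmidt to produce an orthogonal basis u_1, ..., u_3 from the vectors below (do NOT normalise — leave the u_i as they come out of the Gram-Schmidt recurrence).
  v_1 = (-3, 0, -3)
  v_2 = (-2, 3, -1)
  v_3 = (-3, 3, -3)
Orthogonal basis:
  u_1 = (-3, 0, -3)
  u_2 = (-1/2, 3, 1/2)
  u_3 = (9/19, 3/19, -9/19)

Apply the Gram-Schmidt recurrence
  u_1 = v_1
  u_i = v_i − Σ_{j<i} ((v_i · u_j) / (u_j · u_j)) · u_j.

Step by step this gives:
  u_1 = (-3, 0, -3)
  u_2 = (-1/2, 3, 1/2)
  u_3 = (9/19, 3/19, -9/19)

Orthogonality check:
  u_2 · u_1 = 0 (should be 0)
  u_3 · u_1 = 0 (should be 0)
  u_3 · u_2 = 0 (should be 0)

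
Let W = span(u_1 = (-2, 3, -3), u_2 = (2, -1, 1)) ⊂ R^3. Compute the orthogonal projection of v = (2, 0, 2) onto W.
proj_W(v) = (2, -1, 1)

Set up U = [u_1 | ... | u_2] ∈ R^(3×2). The projector onto W = col(U) is P = U (U^T U)^(-1) U^T.
Compute U^T U =
  [22, -10]
  [-10, 6],
and U^T v = (-10, 6).
Solve U^T U · c = U^T v for the coefficients: c = (0, 1). The projection is proj_W(v) = U c.
Check: (v - proj_W(v)) · u_1 = 0  (should be 0).
Check: (v - proj_W(v)) · u_2 = 0  (should be 0).
Result: proj_W(v) = (2, -1, 1).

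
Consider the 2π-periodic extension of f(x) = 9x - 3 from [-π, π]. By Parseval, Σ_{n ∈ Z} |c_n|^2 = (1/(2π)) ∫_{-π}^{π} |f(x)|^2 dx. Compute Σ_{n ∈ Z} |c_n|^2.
Σ |c_n|^2 = 27π^2 + 9

Expand and integrate term by term over [-π, π]:
  ∫ (9x)^2 dx = 81·(2π^3/3); ∫ 2·9·(-3)·x dx = 0 (odd integrand); ∫ (-3)^2 dx = 9·2π.
So (1/(2π)) ∫_{-π}^{π} (9x - 3)^2 dx = 81π^2/3 + 9 = 27π^2 + 9.
Parseval ⇒ Σ |c_n|^2 = 27π^2 + 9.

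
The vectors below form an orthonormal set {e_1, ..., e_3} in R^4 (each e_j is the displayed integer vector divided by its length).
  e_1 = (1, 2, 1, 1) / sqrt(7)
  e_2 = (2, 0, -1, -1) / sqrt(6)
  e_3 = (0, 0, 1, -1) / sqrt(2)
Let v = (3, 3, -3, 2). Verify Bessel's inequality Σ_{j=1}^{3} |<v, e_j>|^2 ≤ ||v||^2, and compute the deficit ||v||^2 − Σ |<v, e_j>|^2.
Σ |<v, e_j>|^2 = 626/21; ||v||^2 = 31; deficit = 25/21

Write each e_j = u_j / sqrt(<u_j, u_j>) where u_j is the displayed integer vector. Then <v, e_j> = <v, u_j> / sqrt(<u_j, u_j>), so |<v, e_j>|^2 = <v, u_j>^2 / <u_j, u_j>.
Coefficients: <v, e_1> = 8/sqrt(7), <v, e_2> = 7/sqrt(6), <v, e_3> = -5/sqrt(2).
Square and sum: Σ |<v, e_j>|^2 = 626/21.
Compute ||v||^2 = v·v = 31.
Deficit = 31 − 626/21 = 25/21 ≥ 0, confirming Bessel's inequality. (The deficit equals ||v − Σ <v,e_j> e_j||^2, the squared distance from v to span{e_j}.)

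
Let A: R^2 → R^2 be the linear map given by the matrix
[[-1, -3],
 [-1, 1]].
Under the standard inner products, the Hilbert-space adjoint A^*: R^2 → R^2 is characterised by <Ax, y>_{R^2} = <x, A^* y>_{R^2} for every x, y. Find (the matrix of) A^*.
A^* = A^T =
[[-1, -1],
 [-3, 1]]

For real matrices with standard dot products, the defining identity <Ax, y> = <x, A^* y> gives (Ax)^T y = x^T (A^*) y, i.e. x^T A^T y = x^T (A^*) y. Since this holds for all x, y, we must have A^* = A^T. Therefore
A^* =
[[-1, -1],
 [-3, 1]].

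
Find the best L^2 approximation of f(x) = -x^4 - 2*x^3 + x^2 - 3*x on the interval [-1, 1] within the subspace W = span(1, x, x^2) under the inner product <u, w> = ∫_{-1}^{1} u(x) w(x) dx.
g(x) = x^2/7 - 21*x/5 + 3/35

The best approximation g ∈ W is the orthogonal projection of f onto W. Writing g = a_0 + a_1 x + a_2 x^2, the coefficients solve the normal equations G · a = b where
  G_{ij} = <φ_i, φ_j> and b_i = <f, φ_i>, with φ_0 = 1, φ_1 = x, φ_2 = x^2.
G =
  [2, 0, 2/3]
  [0, 2/3, 0]
  [2/3, 0, 2/5],
b = (4/15, -14/5, 4/35).
Solving gives a_0 = 3/35, a_1 = -21/5, a_2 = 1/7, so
  g(x) = x^2/7 - 21*x/5 + 3/35.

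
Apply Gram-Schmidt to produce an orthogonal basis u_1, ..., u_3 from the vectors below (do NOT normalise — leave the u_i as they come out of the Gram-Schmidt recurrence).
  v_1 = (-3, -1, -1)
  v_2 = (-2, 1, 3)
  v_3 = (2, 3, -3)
Orthogonal basis:
  u_1 = (-3, -1, -1)
  u_2 = (-16/11, 13/11, 35/11)
  u_3 = (-44/75, 242/75, -22/15)

Apply the Gram-Schmidt recurrence
  u_1 = v_1
  u_i = v_i − Σ_{j<i} ((v_i · u_j) / (u_j · u_j)) · u_j.

Step by step this gives:
  u_1 = (-3, -1, -1)
  u_2 = (-16/11, 13/11, 35/11)
  u_3 = (-44/75, 242/75, -22/15)

Orthogonality check:
  u_2 · u_1 = 0 (should be 0)
  u_3 · u_1 = 0 (should be 0)
  u_3 · u_2 = 0 (should be 0)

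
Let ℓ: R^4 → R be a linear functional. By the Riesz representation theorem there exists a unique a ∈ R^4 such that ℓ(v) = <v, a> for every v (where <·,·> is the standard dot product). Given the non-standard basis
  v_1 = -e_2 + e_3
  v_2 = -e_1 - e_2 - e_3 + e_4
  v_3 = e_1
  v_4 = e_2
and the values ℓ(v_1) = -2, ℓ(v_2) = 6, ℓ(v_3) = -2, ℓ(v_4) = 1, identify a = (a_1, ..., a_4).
a = (-2, 1, -1, 4)

Write a = (a_1, ..., a_4) in the standard basis. For each basis vector v_i, ℓ(v_i) = <v_i, a> is a linear equation in the a_j's. Collect the n equations into a matrix system V a = ℓ, where row i of V is v_i (expressed in the standard basis). Since V is invertible (lower-triangular with 1s on the diagonal, up to permutation), solve by back-substitution:
  V =
[[0, -1, 1, 0],
 [-1, -1, -1, 1],
 [1, 0, 0, 0],
 [0, 1, 0, 0]]
  V a = (-2, 6, -2, 1)
Solving gives a = (-2, 1, -1, 4).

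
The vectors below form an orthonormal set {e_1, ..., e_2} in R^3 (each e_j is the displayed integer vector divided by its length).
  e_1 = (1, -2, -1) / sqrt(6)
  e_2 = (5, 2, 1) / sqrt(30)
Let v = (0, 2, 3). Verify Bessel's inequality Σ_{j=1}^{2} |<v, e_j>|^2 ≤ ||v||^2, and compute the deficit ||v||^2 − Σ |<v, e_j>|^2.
Σ |<v, e_j>|^2 = 49/5; ||v||^2 = 13; deficit = 16/5

Write each e_j = u_j / sqrt(<u_j, u_j>) where u_j is the displayed integer vector. Then <v, e_j> = <v, u_j> / sqrt(<u_j, u_j>), so |<v, e_j>|^2 = <v, u_j>^2 / <u_j, u_j>.
Coefficients: <v, e_1> = -7/sqrt(6), <v, e_2> = 7/sqrt(30).
Square and sum: Σ |<v, e_j>|^2 = 49/5.
Compute ||v||^2 = v·v = 13.
Deficit = 13 − 49/5 = 16/5 ≥ 0, confirming Bessel's inequality. (The deficit equals ||v − Σ <v,e_j> e_j||^2, the squared distance from v to span{e_j}.)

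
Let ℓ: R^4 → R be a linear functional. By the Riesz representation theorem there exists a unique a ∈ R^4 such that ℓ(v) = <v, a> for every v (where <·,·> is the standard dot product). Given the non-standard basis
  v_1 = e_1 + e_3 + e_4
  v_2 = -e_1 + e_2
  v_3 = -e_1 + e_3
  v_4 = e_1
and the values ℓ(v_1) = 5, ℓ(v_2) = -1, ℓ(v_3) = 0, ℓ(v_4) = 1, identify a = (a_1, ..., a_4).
a = (1, 0, 1, 3)

Write a = (a_1, ..., a_4) in the standard basis. For each basis vector v_i, ℓ(v_i) = <v_i, a> is a linear equation in the a_j's. Collect the n equations into a matrix system V a = ℓ, where row i of V is v_i (expressed in the standard basis). Since V is invertible (lower-triangular with 1s on the diagonal, up to permutation), solve by back-substitution:
  V =
[[1, 0, 1, 1],
 [-1, 1, 0, 0],
 [-1, 0, 1, 0],
 [1, 0, 0, 0]]
  V a = (5, -1, 0, 1)
Solving gives a = (1, 0, 1, 3).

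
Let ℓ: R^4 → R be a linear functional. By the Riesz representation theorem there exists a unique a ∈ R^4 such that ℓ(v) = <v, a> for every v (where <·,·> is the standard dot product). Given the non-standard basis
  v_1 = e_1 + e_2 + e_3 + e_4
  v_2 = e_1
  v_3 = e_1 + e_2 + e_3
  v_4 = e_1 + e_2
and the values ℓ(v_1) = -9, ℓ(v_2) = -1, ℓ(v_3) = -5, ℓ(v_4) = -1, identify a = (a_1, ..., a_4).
a = (-1, 0, -4, -4)

Write a = (a_1, ..., a_4) in the standard basis. For each basis vector v_i, ℓ(v_i) = <v_i, a> is a linear equation in the a_j's. Collect the n equations into a matrix system V a = ℓ, where row i of V is v_i (expressed in the standard basis). Since V is invertible (lower-triangular with 1s on the diagonal, up to permutation), solve by back-substitution:
  V =
[[1, 1, 1, 1],
 [1, 0, 0, 0],
 [1, 1, 1, 0],
 [1, 1, 0, 0]]
  V a = (-9, -1, -5, -1)
Solving gives a = (-1, 0, -4, -4).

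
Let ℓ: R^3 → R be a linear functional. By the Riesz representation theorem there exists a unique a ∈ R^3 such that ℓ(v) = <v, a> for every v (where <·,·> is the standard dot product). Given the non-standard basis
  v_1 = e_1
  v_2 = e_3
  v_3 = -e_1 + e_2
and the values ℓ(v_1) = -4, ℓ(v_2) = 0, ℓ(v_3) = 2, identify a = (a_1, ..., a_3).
a = (-4, -2, 0)

Write a = (a_1, ..., a_3) in the standard basis. For each basis vector v_i, ℓ(v_i) = <v_i, a> is a linear equation in the a_j's. Collect the n equations into a matrix system V a = ℓ, where row i of V is v_i (expressed in the standard basis). Since V is invertible (lower-triangular with 1s on the diagonal, up to permutation), solve by back-substitution:
  V =
[[1, 0, 0],
 [0, 0, 1],
 [-1, 1, 0]]
  V a = (-4, 0, 2)
Solving gives a = (-4, -2, 0).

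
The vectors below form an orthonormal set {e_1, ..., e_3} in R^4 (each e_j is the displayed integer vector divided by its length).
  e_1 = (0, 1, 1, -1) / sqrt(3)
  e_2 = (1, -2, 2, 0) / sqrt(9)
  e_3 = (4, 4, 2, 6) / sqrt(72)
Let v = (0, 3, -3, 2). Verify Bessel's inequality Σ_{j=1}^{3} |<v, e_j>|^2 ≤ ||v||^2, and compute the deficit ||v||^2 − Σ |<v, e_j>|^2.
Σ |<v, e_j>|^2 = 131/6; ||v||^2 = 22; deficit = 1/6

Write each e_j = u_j / sqrt(<u_j, u_j>) where u_j is the displayed integer vector. Then <v, e_j> = <v, u_j> / sqrt(<u_j, u_j>), so |<v, e_j>|^2 = <v, u_j>^2 / <u_j, u_j>.
Coefficients: <v, e_1> = -2/sqrt(3), <v, e_2> = -12/sqrt(9), <v, e_3> = 18/sqrt(72).
Square and sum: Σ |<v, e_j>|^2 = 131/6.
Compute ||v||^2 = v·v = 22.
Deficit = 22 − 131/6 = 1/6 ≥ 0, confirming Bessel's inequality. (The deficit equals ||v − Σ <v,e_j> e_j||^2, the squared distance from v to span{e_j}.)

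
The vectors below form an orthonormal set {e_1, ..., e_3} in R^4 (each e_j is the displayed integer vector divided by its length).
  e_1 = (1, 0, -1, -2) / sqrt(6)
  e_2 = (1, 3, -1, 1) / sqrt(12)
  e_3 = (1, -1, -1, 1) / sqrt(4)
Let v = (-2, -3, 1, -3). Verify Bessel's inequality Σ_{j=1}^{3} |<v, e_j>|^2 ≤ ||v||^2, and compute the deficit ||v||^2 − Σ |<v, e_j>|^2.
Σ |<v, e_j>|^2 = 45/2; ||v||^2 = 23; deficit = 1/2

Write each e_j = u_j / sqrt(<u_j, u_j>) where u_j is the displayed integer vector. Then <v, e_j> = <v, u_j> / sqrt(<u_j, u_j>), so |<v, e_j>|^2 = <v, u_j>^2 / <u_j, u_j>.
Coefficients: <v, e_1> = 3/sqrt(6), <v, e_2> = -15/sqrt(12), <v, e_3> = -3/sqrt(4).
Square and sum: Σ |<v, e_j>|^2 = 45/2.
Compute ||v||^2 = v·v = 23.
Deficit = 23 − 45/2 = 1/2 ≥ 0, confirming Bessel's inequality. (The deficit equals ||v − Σ <v,e_j> e_j||^2, the squared distance from v to span{e_j}.)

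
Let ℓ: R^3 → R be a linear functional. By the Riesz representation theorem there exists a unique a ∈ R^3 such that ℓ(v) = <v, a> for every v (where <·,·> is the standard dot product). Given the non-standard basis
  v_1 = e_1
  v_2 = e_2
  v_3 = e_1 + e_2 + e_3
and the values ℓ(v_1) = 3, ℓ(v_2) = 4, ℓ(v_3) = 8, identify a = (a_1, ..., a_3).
a = (3, 4, 1)

Write a = (a_1, ..., a_3) in the standard basis. For each basis vector v_i, ℓ(v_i) = <v_i, a> is a linear equation in the a_j's. Collect the n equations into a matrix system V a = ℓ, where row i of V is v_i (expressed in the standard basis). Since V is invertible (lower-triangular with 1s on the diagonal, up to permutation), solve by back-substitution:
  V =
[[1, 0, 0],
 [0, 1, 0],
 [1, 1, 1]]
  V a = (3, 4, 8)
Solving gives a = (3, 4, 1).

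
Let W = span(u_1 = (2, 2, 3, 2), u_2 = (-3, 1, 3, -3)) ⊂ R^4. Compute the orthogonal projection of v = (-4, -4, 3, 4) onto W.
proj_W(v) = (-252/587, 172/587, 417/587, -252/587)

Set up U = [u_1 | ... | u_2] ∈ R^(4×2). The projector onto W = col(U) is P = U (U^T U)^(-1) U^T.
Compute U^T U =
  [21, -1]
  [-1, 28],
and U^T v = (1, 5).
Solve U^T U · c = U^T v for the coefficients: c = (33/587, 106/587). The projection is proj_W(v) = U c.
Check: (v - proj_W(v)) · u_1 = 0  (should be 0).
Check: (v - proj_W(v)) · u_2 = 0  (should be 0).
Result: proj_W(v) = (-252/587, 172/587, 417/587, -252/587).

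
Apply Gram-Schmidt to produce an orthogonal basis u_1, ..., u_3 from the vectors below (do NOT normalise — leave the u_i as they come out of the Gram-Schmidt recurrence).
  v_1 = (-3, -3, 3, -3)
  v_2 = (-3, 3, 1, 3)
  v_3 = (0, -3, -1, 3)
Orthogonal basis:
  u_1 = (-3, -3, 3, -3)
  u_2 = (-7/2, 5/2, 3/2, 5/2)
  u_3 = (-4/9, -28/9, -2/3, 26/9)

Apply the Gram-Schmidt recurrence
  u_1 = v_1
  u_i = v_i − Σ_{j<i} ((v_i · u_j) / (u_j · u_j)) · u_j.

Step by step this gives:
  u_1 = (-3, -3, 3, -3)
  u_2 = (-7/2, 5/2, 3/2, 5/2)
  u_3 = (-4/9, -28/9, -2/3, 26/9)

Orthogonality check:
  u_2 · u_1 = 0 (should be 0)
  u_3 · u_1 = 0 (should be 0)
  u_3 · u_2 = 0 (should be 0)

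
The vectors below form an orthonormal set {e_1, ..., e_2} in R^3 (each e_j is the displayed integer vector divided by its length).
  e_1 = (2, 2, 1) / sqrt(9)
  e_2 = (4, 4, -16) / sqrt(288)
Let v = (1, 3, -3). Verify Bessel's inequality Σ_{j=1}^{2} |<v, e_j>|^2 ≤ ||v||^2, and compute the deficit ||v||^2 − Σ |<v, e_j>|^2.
Σ |<v, e_j>|^2 = 17; ||v||^2 = 19; deficit = 2

Write each e_j = u_j / sqrt(<u_j, u_j>) where u_j is the displayed integer vector. Then <v, e_j> = <v, u_j> / sqrt(<u_j, u_j>), so |<v, e_j>|^2 = <v, u_j>^2 / <u_j, u_j>.
Coefficients: <v, e_1> = 5/sqrt(9), <v, e_2> = 64/sqrt(288).
Square and sum: Σ |<v, e_j>|^2 = 17.
Compute ||v||^2 = v·v = 19.
Deficit = 19 − 17 = 2 ≥ 0, confirming Bessel's inequality. (The deficit equals ||v − Σ <v,e_j> e_j||^2, the squared distance from v to span{e_j}.)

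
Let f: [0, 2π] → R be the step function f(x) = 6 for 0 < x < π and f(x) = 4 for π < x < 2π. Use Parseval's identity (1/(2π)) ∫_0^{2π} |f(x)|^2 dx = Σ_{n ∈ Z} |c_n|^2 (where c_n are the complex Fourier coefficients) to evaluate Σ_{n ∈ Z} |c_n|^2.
Σ |c_n|^2 = 26

Parseval equates the L^2 energy of f (normalised by 1/(2π)) with the ℓ^2 sum of its Fourier coefficients: (1/(2π)) ∫_0^{2π} |f|^2 = Σ |c_n|^2.
Compute the left side: (1/(2π)) [∫_0^π 6^2 dx + ∫_π^{2π} 4^2 dx] = (1/(2π)) · (36π + 16π) = (36 + 16)/2 = 26.
So Σ_{n ∈ Z} |c_n|^2 = 26.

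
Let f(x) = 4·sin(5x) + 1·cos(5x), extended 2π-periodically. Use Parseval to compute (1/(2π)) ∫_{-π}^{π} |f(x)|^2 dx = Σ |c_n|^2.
Σ |c_n|^2 = 17/2

Expand |f|^2 and use orthogonality of {sin(nx), cos(mx)} on [-π, π]:
  ∫_{-π}^{π} sin(nx)^2 dx = π, ∫ cos(mx)^2 dx = π, and cross terms integrate to 0.
So ∫_{-π}^{π} f(x)^2 dx = 4^2 · π + 1^2 · π = (16 + 1)π.
Divide by 2π: (16 + 1)/2 = 17/2.
By Parseval, this equals Σ |c_n|^2.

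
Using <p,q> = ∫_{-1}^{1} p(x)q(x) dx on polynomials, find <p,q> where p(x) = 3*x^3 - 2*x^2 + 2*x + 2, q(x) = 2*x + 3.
<p,q> = 196/15

Expand the product: p(x)·q(x) = 6*x^4 + 5*x^3 - 2*x^2 + 10*x + 6.
∫_{-1}^{1} of each monomial x^k gives [2/(k+1) if k even, 0 if k odd]. Integrating term-by-term (or equivalently evaluating the antiderivative F(x) = 6*x^5/5 + 5*x^4/4 - 2*x^3/3 + 5*x^2 + 6*x at the endpoints):
  F(1) − F(−1) = 767/60 − (-17/60) = 196/15.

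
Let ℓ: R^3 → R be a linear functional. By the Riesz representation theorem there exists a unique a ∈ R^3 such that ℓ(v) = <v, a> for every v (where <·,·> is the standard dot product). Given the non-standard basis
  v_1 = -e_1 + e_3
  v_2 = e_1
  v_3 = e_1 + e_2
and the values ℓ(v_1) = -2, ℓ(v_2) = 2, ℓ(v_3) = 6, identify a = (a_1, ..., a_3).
a = (2, 4, 0)

Write a = (a_1, ..., a_3) in the standard basis. For each basis vector v_i, ℓ(v_i) = <v_i, a> is a linear equation in the a_j's. Collect the n equations into a matrix system V a = ℓ, where row i of V is v_i (expressed in the standard basis). Since V is invertible (lower-triangular with 1s on the diagonal, up to permutation), solve by back-substitution:
  V =
[[-1, 0, 1],
 [1, 0, 0],
 [1, 1, 0]]
  V a = (-2, 2, 6)
Solving gives a = (2, 4, 0).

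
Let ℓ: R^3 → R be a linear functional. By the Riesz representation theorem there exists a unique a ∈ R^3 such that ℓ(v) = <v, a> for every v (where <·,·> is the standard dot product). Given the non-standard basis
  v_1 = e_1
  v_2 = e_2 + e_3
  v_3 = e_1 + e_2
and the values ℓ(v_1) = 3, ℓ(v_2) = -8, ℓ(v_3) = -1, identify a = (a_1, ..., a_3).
a = (3, -4, -4)

Write a = (a_1, ..., a_3) in the standard basis. For each basis vector v_i, ℓ(v_i) = <v_i, a> is a linear equation in the a_j's. Collect the n equations into a matrix system V a = ℓ, where row i of V is v_i (expressed in the standard basis). Since V is invertible (lower-triangular with 1s on the diagonal, up to permutation), solve by back-substitution:
  V =
[[1, 0, 0],
 [0, 1, 1],
 [1, 1, 0]]
  V a = (3, -8, -1)
Solving gives a = (3, -4, -4).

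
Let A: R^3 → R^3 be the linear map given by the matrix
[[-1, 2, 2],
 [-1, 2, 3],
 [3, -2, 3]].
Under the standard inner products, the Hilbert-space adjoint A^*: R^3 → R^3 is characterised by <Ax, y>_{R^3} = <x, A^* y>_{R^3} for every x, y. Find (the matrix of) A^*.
A^* = A^T =
[[-1, -1, 3],
 [2, 2, -2],
 [2, 3, 3]]

For real matrices with standard dot products, the defining identity <Ax, y> = <x, A^* y> gives (Ax)^T y = x^T (A^*) y, i.e. x^T A^T y = x^T (A^*) y. Since this holds for all x, y, we must have A^* = A^T. Therefore
A^* =
[[-1, -1, 3],
 [2, 2, -2],
 [2, 3, 3]].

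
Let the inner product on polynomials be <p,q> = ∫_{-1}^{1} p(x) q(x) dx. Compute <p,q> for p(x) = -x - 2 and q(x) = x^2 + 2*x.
<p,q> = -8/3

Expand the product: p(x)·q(x) = -x^3 - 4*x^2 - 4*x.
∫_{-1}^{1} of each monomial x^k gives [2/(k+1) if k even, 0 if k odd]. Integrating term-by-term (or equivalently evaluating the antiderivative F(x) = -x^4/4 - 4*x^3/3 - 2*x^2 at the endpoints):
  F(1) − F(−1) = -43/12 − (-11/12) = -8/3.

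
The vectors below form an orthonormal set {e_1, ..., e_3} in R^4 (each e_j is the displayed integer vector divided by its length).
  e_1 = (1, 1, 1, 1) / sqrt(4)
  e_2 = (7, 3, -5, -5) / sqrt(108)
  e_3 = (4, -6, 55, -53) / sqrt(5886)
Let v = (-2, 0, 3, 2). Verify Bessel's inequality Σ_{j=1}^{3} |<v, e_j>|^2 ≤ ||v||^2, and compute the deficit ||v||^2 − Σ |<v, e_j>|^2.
Σ |<v, e_j>|^2 = 3657/218; ||v||^2 = 17; deficit = 49/218

Write each e_j = u_j / sqrt(<u_j, u_j>) where u_j is the displayed integer vector. Then <v, e_j> = <v, u_j> / sqrt(<u_j, u_j>), so |<v, e_j>|^2 = <v, u_j>^2 / <u_j, u_j>.
Coefficients: <v, e_1> = 3/sqrt(4), <v, e_2> = -39/sqrt(108), <v, e_3> = 51/sqrt(5886).
Square and sum: Σ |<v, e_j>|^2 = 3657/218.
Compute ||v||^2 = v·v = 17.
Deficit = 17 − 3657/218 = 49/218 ≥ 0, confirming Bessel's inequality. (The deficit equals ||v − Σ <v,e_j> e_j||^2, the squared distance from v to span{e_j}.)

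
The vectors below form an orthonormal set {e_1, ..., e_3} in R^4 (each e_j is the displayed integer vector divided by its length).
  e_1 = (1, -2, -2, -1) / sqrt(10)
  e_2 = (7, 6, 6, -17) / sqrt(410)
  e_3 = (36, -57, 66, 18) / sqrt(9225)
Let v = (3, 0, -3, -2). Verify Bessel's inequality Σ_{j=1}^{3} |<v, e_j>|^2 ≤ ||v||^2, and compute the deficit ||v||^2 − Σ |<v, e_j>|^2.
Σ |<v, e_j>|^2 = 429/25; ||v||^2 = 22; deficit = 121/25

Write each e_j = u_j / sqrt(<u_j, u_j>) where u_j is the displayed integer vector. Then <v, e_j> = <v, u_j> / sqrt(<u_j, u_j>), so |<v, e_j>|^2 = <v, u_j>^2 / <u_j, u_j>.
Coefficients: <v, e_1> = 11/sqrt(10), <v, e_2> = 37/sqrt(410), <v, e_3> = -126/sqrt(9225).
Square and sum: Σ |<v, e_j>|^2 = 429/25.
Compute ||v||^2 = v·v = 22.
Deficit = 22 − 429/25 = 121/25 ≥ 0, confirming Bessel's inequality. (The deficit equals ||v − Σ <v,e_j> e_j||^2, the squared distance from v to span{e_j}.)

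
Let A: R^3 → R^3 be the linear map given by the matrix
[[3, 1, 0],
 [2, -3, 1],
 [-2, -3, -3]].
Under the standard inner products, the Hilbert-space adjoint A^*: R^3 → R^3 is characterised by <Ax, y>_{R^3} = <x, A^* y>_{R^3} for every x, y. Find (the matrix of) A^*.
A^* = A^T =
[[3, 2, -2],
 [1, -3, -3],
 [0, 1, -3]]

For real matrices with standard dot products, the defining identity <Ax, y> = <x, A^* y> gives (Ax)^T y = x^T (A^*) y, i.e. x^T A^T y = x^T (A^*) y. Since this holds for all x, y, we must have A^* = A^T. Therefore
A^* =
[[3, 2, -2],
 [1, -3, -3],
 [0, 1, -3]].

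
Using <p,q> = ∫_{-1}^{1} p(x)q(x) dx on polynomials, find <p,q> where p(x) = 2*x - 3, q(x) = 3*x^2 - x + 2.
<p,q> = -58/3

Expand the product: p(x)·q(x) = 6*x^3 - 11*x^2 + 7*x - 6.
∫_{-1}^{1} of each monomial x^k gives [2/(k+1) if k even, 0 if k odd]. Integrating term-by-term (or equivalently evaluating the antiderivative F(x) = 3*x^4/2 - 11*x^3/3 + 7*x^2/2 - 6*x at the endpoints):
  F(1) − F(−1) = -14/3 − (44/3) = -58/3.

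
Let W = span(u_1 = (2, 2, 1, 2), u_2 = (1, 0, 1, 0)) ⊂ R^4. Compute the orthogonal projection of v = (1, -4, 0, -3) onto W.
proj_W(v) = (-5/17, -54/17, 22/17, -54/17)

Set up U = [u_1 | ... | u_2] ∈ R^(4×2). The projector onto W = col(U) is P = U (U^T U)^(-1) U^T.
Compute U^T U =
  [13, 3]
  [3, 2],
and U^T v = (-12, 1).
Solve U^T U · c = U^T v for the coefficients: c = (-27/17, 49/17). The projection is proj_W(v) = U c.
Check: (v - proj_W(v)) · u_1 = 0  (should be 0).
Check: (v - proj_W(v)) · u_2 = 0  (should be 0).
Result: proj_W(v) = (-5/17, -54/17, 22/17, -54/17).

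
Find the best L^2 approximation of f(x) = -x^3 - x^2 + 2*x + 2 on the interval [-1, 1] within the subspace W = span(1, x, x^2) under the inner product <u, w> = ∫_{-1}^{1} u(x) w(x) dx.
g(x) = -x^2 + 7*x/5 + 2

The best approximation g ∈ W is the orthogonal projection of f onto W. Writing g = a_0 + a_1 x + a_2 x^2, the coefficients solve the normal equations G · a = b where
  G_{ij} = <φ_i, φ_j> and b_i = <f, φ_i>, with φ_0 = 1, φ_1 = x, φ_2 = x^2.
G =
  [2, 0, 2/3]
  [0, 2/3, 0]
  [2/3, 0, 2/5],
b = (10/3, 14/15, 14/15).
Solving gives a_0 = 2, a_1 = 7/5, a_2 = -1, so
  g(x) = -x^2 + 7*x/5 + 2.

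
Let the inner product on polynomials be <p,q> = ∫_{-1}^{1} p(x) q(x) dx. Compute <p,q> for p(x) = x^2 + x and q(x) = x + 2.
<p,q> = 2

Expand the product: p(x)·q(x) = x^3 + 3*x^2 + 2*x.
∫_{-1}^{1} of each monomial x^k gives [2/(k+1) if k even, 0 if k odd]. Integrating term-by-term (or equivalently evaluating the antiderivative F(x) = x^4/4 + x^3 + x^2 at the endpoints):
  F(1) − F(−1) = 9/4 − (1/4) = 2.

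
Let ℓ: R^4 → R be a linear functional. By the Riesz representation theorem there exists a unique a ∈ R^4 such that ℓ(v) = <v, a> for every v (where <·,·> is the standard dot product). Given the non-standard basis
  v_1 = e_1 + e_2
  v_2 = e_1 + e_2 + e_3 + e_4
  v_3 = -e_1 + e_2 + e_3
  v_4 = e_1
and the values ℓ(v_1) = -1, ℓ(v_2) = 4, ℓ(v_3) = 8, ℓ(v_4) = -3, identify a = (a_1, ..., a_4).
a = (-3, 2, 3, 2)

Write a = (a_1, ..., a_4) in the standard basis. For each basis vector v_i, ℓ(v_i) = <v_i, a> is a linear equation in the a_j's. Collect the n equations into a matrix system V a = ℓ, where row i of V is v_i (expressed in the standard basis). Since V is invertible (lower-triangular with 1s on the diagonal, up to permutation), solve by back-substitution:
  V =
[[1, 1, 0, 0],
 [1, 1, 1, 1],
 [-1, 1, 1, 0],
 [1, 0, 0, 0]]
  V a = (-1, 4, 8, -3)
Solving gives a = (-3, 2, 3, 2).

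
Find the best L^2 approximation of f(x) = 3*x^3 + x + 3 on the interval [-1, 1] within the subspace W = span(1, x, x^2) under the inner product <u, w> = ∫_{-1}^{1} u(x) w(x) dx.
g(x) = 14*x/5 + 3

The best approximation g ∈ W is the orthogonal projection of f onto W. Writing g = a_0 + a_1 x + a_2 x^2, the coefficients solve the normal equations G · a = b where
  G_{ij} = <φ_i, φ_j> and b_i = <f, φ_i>, with φ_0 = 1, φ_1 = x, φ_2 = x^2.
G =
  [2, 0, 2/3]
  [0, 2/3, 0]
  [2/3, 0, 2/5],
b = (6, 28/15, 2).
Solving gives a_0 = 3, a_1 = 14/5, a_2 = 0, so
  g(x) = 14*x/5 + 3.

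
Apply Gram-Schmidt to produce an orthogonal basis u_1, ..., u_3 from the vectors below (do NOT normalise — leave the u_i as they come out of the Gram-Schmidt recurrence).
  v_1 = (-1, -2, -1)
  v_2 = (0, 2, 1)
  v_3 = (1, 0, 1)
Orthogonal basis:
  u_1 = (-1, -2, -1)
  u_2 = (-5/6, 1/3, 1/6)
  u_3 = (0, -2/5, 4/5)

Apply the Gram-Schmidt recurrence
  u_1 = v_1
  u_i = v_i − Σ_{j<i} ((v_i · u_j) / (u_j · u_j)) · u_j.

Step by step this gives:
  u_1 = (-1, -2, -1)
  u_2 = (-5/6, 1/3, 1/6)
  u_3 = (0, -2/5, 4/5)

Orthogonality check:
  u_2 · u_1 = 0 (should be 0)
  u_3 · u_1 = 0 (should be 0)
  u_3 · u_2 = 0 (should be 0)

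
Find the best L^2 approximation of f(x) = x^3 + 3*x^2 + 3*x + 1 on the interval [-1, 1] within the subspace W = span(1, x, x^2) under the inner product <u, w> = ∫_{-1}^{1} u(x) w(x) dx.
g(x) = 3*x^2 + 18*x/5 + 1

The best approximation g ∈ W is the orthogonal projection of f onto W. Writing g = a_0 + a_1 x + a_2 x^2, the coefficients solve the normal equations G · a = b where
  G_{ij} = <φ_i, φ_j> and b_i = <f, φ_i>, with φ_0 = 1, φ_1 = x, φ_2 = x^2.
G =
  [2, 0, 2/3]
  [0, 2/3, 0]
  [2/3, 0, 2/5],
b = (4, 12/5, 28/15).
Solving gives a_0 = 1, a_1 = 18/5, a_2 = 3, so
  g(x) = 3*x^2 + 18*x/5 + 1.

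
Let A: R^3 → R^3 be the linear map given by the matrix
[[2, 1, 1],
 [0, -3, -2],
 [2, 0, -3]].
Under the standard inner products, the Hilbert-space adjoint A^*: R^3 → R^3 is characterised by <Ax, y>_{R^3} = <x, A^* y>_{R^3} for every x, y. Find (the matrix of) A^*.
A^* = A^T =
[[2, 0, 2],
 [1, -3, 0],
 [1, -2, -3]]

For real matrices with standard dot products, the defining identity <Ax, y> = <x, A^* y> gives (Ax)^T y = x^T (A^*) y, i.e. x^T A^T y = x^T (A^*) y. Since this holds for all x, y, we must have A^* = A^T. Therefore
A^* =
[[2, 0, 2],
 [1, -3, 0],
 [1, -2, -3]].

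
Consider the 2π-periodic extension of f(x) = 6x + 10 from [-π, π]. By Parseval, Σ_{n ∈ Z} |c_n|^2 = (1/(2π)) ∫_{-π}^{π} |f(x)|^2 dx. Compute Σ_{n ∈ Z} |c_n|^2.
Σ |c_n|^2 = 12π^2 + 100

Expand and integrate term by term over [-π, π]:
  ∫ (6x)^2 dx = 36·(2π^3/3); ∫ 2·6·(10)·x dx = 0 (odd integrand); ∫ 10^2 dx = 100·2π.
So (1/(2π)) ∫_{-π}^{π} (6x + 10)^2 dx = 36π^2/3 + 100 = 12π^2 + 100.
Parseval ⇒ Σ |c_n|^2 = 12π^2 + 100.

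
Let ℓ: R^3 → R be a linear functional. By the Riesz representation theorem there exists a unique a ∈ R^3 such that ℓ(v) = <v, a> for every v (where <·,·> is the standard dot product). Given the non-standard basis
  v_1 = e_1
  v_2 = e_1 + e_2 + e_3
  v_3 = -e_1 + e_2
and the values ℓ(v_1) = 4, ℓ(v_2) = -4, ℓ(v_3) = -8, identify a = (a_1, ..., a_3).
a = (4, -4, -4)

Write a = (a_1, ..., a_3) in the standard basis. For each basis vector v_i, ℓ(v_i) = <v_i, a> is a linear equation in the a_j's. Collect the n equations into a matrix system V a = ℓ, where row i of V is v_i (expressed in the standard basis). Since V is invertible (lower-triangular with 1s on the diagonal, up to permutation), solve by back-substitution:
  V =
[[1, 0, 0],
 [1, 1, 1],
 [-1, 1, 0]]
  V a = (4, -4, -8)
Solving gives a = (4, -4, -4).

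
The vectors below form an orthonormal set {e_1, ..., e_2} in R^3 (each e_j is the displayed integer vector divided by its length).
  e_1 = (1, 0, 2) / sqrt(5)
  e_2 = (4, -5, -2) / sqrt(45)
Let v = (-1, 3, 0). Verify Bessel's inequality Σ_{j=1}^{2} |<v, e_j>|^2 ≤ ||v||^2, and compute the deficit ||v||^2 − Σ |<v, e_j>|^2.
Σ |<v, e_j>|^2 = 74/9; ||v||^2 = 10; deficit = 16/9

Write each e_j = u_j / sqrt(<u_j, u_j>) where u_j is the displayed integer vector. Then <v, e_j> = <v, u_j> / sqrt(<u_j, u_j>), so |<v, e_j>|^2 = <v, u_j>^2 / <u_j, u_j>.
Coefficients: <v, e_1> = -1/sqrt(5), <v, e_2> = -19/sqrt(45).
Square and sum: Σ |<v, e_j>|^2 = 74/9.
Compute ||v||^2 = v·v = 10.
Deficit = 10 − 74/9 = 16/9 ≥ 0, confirming Bessel's inequality. (The deficit equals ||v − Σ <v,e_j> e_j||^2, the squared distance from v to span{e_j}.)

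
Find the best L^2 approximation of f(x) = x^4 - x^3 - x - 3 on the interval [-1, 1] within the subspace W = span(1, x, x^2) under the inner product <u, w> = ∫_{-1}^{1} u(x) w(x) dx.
g(x) = 6*x^2/7 - 8*x/5 - 108/35

The best approximation g ∈ W is the orthogonal projection of f onto W. Writing g = a_0 + a_1 x + a_2 x^2, the coefficients solve the normal equations G · a = b where
  G_{ij} = <φ_i, φ_j> and b_i = <f, φ_i>, with φ_0 = 1, φ_1 = x, φ_2 = x^2.
G =
  [2, 0, 2/3]
  [0, 2/3, 0]
  [2/3, 0, 2/5],
b = (-28/5, -16/15, -12/7).
Solving gives a_0 = -108/35, a_1 = -8/5, a_2 = 6/7, so
  g(x) = 6*x^2/7 - 8*x/5 - 108/35.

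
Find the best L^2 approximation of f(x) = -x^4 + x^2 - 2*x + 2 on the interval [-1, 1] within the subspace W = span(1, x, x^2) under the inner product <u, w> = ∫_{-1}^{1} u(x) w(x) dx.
g(x) = x^2/7 - 2*x + 73/35

The best approximation g ∈ W is the orthogonal projection of f onto W. Writing g = a_0 + a_1 x + a_2 x^2, the coefficients solve the normal equations G · a = b where
  G_{ij} = <φ_i, φ_j> and b_i = <f, φ_i>, with φ_0 = 1, φ_1 = x, φ_2 = x^2.
G =
  [2, 0, 2/3]
  [0, 2/3, 0]
  [2/3, 0, 2/5],
b = (64/15, -4/3, 152/105).
Solving gives a_0 = 73/35, a_1 = -2, a_2 = 1/7, so
  g(x) = x^2/7 - 2*x + 73/35.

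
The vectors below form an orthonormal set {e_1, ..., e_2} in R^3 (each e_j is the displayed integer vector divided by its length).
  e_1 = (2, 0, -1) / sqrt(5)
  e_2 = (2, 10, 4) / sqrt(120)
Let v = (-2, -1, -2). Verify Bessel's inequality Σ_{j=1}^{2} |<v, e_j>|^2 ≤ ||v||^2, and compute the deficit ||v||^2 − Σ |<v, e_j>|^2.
Σ |<v, e_j>|^2 = 29/6; ||v||^2 = 9; deficit = 25/6

Write each e_j = u_j / sqrt(<u_j, u_j>) where u_j is the displayed integer vector. Then <v, e_j> = <v, u_j> / sqrt(<u_j, u_j>), so |<v, e_j>|^2 = <v, u_j>^2 / <u_j, u_j>.
Coefficients: <v, e_1> = -2/sqrt(5), <v, e_2> = -22/sqrt(120).
Square and sum: Σ |<v, e_j>|^2 = 29/6.
Compute ||v||^2 = v·v = 9.
Deficit = 9 − 29/6 = 25/6 ≥ 0, confirming Bessel's inequality. (The deficit equals ||v − Σ <v,e_j> e_j||^2, the squared distance from v to span{e_j}.)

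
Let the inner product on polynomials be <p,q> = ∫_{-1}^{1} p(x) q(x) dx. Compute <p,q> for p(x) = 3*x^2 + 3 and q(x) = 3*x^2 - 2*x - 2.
<p,q> = -32/5

Expand the product: p(x)·q(x) = 9*x^4 - 6*x^3 + 3*x^2 - 6*x - 6.
∫_{-1}^{1} of each monomial x^k gives [2/(k+1) if k even, 0 if k odd]. Integrating term-by-term (or equivalently evaluating the antiderivative F(x) = 9*x^5/5 - 3*x^4/2 + x^3 - 3*x^2 - 6*x at the endpoints):
  F(1) − F(−1) = -77/10 − (-13/10) = -32/5.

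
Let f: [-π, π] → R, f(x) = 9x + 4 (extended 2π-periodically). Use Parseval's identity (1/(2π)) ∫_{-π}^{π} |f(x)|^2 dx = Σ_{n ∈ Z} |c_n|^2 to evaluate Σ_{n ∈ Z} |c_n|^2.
Σ |c_n|^2 = 27π^2 + 16

Expand and integrate term by term over [-π, π]:
  ∫ (9x)^2 dx = 81·(2π^3/3); ∫ 2·9·(4)·x dx = 0 (odd integrand); ∫ 4^2 dx = 16·2π.
So (1/(2π)) ∫_{-π}^{π} (9x + 4)^2 dx = 81π^2/3 + 16 = 27π^2 + 16.
Parseval ⇒ Σ |c_n|^2 = 27π^2 + 16.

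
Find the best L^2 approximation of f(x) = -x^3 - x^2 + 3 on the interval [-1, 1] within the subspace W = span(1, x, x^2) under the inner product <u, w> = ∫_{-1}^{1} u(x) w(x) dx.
g(x) = -x^2 - 3*x/5 + 3

The best approximation g ∈ W is the orthogonal projection of f onto W. Writing g = a_0 + a_1 x + a_2 x^2, the coefficients solve the normal equations G · a = b where
  G_{ij} = <φ_i, φ_j> and b_i = <f, φ_i>, with φ_0 = 1, φ_1 = x, φ_2 = x^2.
G =
  [2, 0, 2/3]
  [0, 2/3, 0]
  [2/3, 0, 2/5],
b = (16/3, -2/5, 8/5).
Solving gives a_0 = 3, a_1 = -3/5, a_2 = -1, so
  g(x) = -x^2 - 3*x/5 + 3.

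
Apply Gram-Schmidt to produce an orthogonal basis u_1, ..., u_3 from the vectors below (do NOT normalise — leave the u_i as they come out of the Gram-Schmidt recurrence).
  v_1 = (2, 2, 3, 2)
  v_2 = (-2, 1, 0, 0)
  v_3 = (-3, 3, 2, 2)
Orthogonal basis:
  u_1 = (2, 2, 3, 2)
  u_2 = (-38/21, 25/21, 2/7, 4/21)
  u_3 = (-21/101, -42/101, -2/101, 66/101)

Apply the Gram-Schmidt recurrence
  u_1 = v_1
  u_i = v_i − Σ_{j<i} ((v_i · u_j) / (u_j · u_j)) · u_j.

Step by step this gives:
  u_1 = (2, 2, 3, 2)
  u_2 = (-38/21, 25/21, 2/7, 4/21)
  u_3 = (-21/101, -42/101, -2/101, 66/101)

Orthogonality check:
  u_2 · u_1 = 0 (should be 0)
  u_3 · u_1 = 0 (should be 0)
  u_3 · u_2 = 0 (should be 0)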